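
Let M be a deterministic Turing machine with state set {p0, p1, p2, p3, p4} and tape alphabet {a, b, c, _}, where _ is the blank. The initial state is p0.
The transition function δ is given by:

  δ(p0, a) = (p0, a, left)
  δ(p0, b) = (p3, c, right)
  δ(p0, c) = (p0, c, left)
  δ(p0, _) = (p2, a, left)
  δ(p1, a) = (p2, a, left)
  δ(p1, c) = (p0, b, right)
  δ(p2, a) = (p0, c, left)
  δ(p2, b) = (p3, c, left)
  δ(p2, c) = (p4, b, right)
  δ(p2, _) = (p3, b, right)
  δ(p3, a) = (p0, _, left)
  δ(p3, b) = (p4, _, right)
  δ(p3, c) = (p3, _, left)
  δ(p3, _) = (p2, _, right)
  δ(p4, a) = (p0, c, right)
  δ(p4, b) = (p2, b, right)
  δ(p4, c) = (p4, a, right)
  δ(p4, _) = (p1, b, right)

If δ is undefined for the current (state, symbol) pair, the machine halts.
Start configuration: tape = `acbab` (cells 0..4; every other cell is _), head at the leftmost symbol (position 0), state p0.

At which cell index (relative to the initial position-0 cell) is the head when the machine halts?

state=p0 head=0 tape=___[a]cbab__   (p0,a)→(p0,a,left)
state=p0 head=-1 tape=__[_]acbab__   (p0,_)→(p2,a,left)
state=p2 head=-2 tape=_[_]aacbab__   (p2,_)→(p3,b,right)
state=p3 head=-1 tape=_b[a]acbab__   (p3,a)→(p0,_,left)
state=p0 head=-2 tape=_[b]_acbab__   (p0,b)→(p3,c,right)
state=p3 head=-1 tape=_c[_]acbab__   (p3,_)→(p2,_,right)
state=p2 head=0 tape=_c_[a]cbab__   (p2,a)→(p0,c,left)
state=p0 head=-1 tape=_c[_]ccbab__   (p0,_)→(p2,a,left)
state=p2 head=-2 tape=_[c]accbab__   (p2,c)→(p4,b,right)
state=p4 head=-1 tape=_b[a]ccbab__   (p4,a)→(p0,c,right)
state=p0 head=0 tape=_bc[c]cbab__   (p0,c)→(p0,c,left)
state=p0 head=-1 tape=_b[c]ccbab__   (p0,c)→(p0,c,left)
state=p0 head=-2 tape=_[b]cccbab__   (p0,b)→(p3,c,right)
state=p3 head=-1 tape=_c[c]ccbab__   (p3,c)→(p3,_,left)
state=p3 head=-2 tape=_[c]_ccbab__   (p3,c)→(p3,_,left)
state=p3 head=-3 tape=[_]__ccbab__   (p3,_)→(p2,_,right)
state=p2 head=-2 tape=_[_]_ccbab__   (p2,_)→(p3,b,right)
state=p3 head=-1 tape=_b[_]ccbab__   (p3,_)→(p2,_,right)
state=p2 head=0 tape=_b_[c]cbab__   (p2,c)→(p4,b,right)
state=p4 head=1 tape=_b_b[c]bab__   (p4,c)→(p4,a,right)
state=p4 head=2 tape=_b_ba[b]ab__   (p4,b)→(p2,b,right)
state=p2 head=3 tape=_b_bab[a]b__   (p2,a)→(p0,c,left)
state=p0 head=2 tape=_b_ba[b]cb__   (p0,b)→(p3,c,right)
state=p3 head=3 tape=_b_bac[c]b__   (p3,c)→(p3,_,left)
state=p3 head=2 tape=_b_ba[c]_b__   (p3,c)→(p3,_,left)
state=p3 head=1 tape=_b_b[a]__b__   (p3,a)→(p0,_,left)
state=p0 head=0 tape=_b_[b]___b__   (p0,b)→(p3,c,right)
state=p3 head=1 tape=_b_c[_]__b__   (p3,_)→(p2,_,right)
state=p2 head=2 tape=_b_c_[_]_b__   (p2,_)→(p3,b,right)
state=p3 head=3 tape=_b_c_b[_]b__   (p3,_)→(p2,_,right)
state=p2 head=4 tape=_b_c_b_[b]__   (p2,b)→(p3,c,left)
state=p3 head=3 tape=_b_c_b[_]c__   (p3,_)→(p2,_,right)
state=p2 head=4 tape=_b_c_b_[c]__   (p2,c)→(p4,b,right)
state=p4 head=5 tape=_b_c_b_b[_]_   (p4,_)→(p1,b,right)
state=p1 head=6 tape=_b_c_b_bb[_]
At halt the head is at cell 6.

6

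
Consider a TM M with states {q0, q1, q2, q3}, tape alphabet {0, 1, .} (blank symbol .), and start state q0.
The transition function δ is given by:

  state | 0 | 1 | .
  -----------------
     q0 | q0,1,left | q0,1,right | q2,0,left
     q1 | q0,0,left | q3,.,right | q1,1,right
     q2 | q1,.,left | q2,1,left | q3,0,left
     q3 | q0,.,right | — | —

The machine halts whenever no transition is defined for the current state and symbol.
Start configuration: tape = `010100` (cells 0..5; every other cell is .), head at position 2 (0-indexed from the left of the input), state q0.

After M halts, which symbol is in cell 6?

state=q0 head=2 tape=.01[0]100.   (q0,0)→(q0,1,left)
state=q0 head=1 tape=.0[1]1100.   (q0,1)→(q0,1,right)
state=q0 head=2 tape=.01[1]100.   (q0,1)→(q0,1,right)
state=q0 head=3 tape=.011[1]00.   (q0,1)→(q0,1,right)
state=q0 head=4 tape=.0111[0]0.   (q0,0)→(q0,1,left)
state=q0 head=3 tape=.011[1]10.   (q0,1)→(q0,1,right)
state=q0 head=4 tape=.0111[1]0.   (q0,1)→(q0,1,right)
state=q0 head=5 tape=.01111[0].   (q0,0)→(q0,1,left)
state=q0 head=4 tape=.0111[1]1.   (q0,1)→(q0,1,right)
state=q0 head=5 tape=.01111[1].   (q0,1)→(q0,1,right)
state=q0 head=6 tape=.011111[.]   (q0,.)→(q2,0,left)
state=q2 head=5 tape=.01111[1]0   (q2,1)→(q2,1,left)
state=q2 head=4 tape=.0111[1]10   (q2,1)→(q2,1,left)
state=q2 head=3 tape=.011[1]110   (q2,1)→(q2,1,left)
state=q2 head=2 tape=.01[1]1110   (q2,1)→(q2,1,left)
state=q2 head=1 tape=.0[1]11110   (q2,1)→(q2,1,left)
state=q2 head=0 tape=.[0]111110   (q2,0)→(q1,.,left)
state=q1 head=-1 tape=[.].111110   (q1,.)→(q1,1,right)
state=q1 head=0 tape=1[.]111110   (q1,.)→(q1,1,right)
state=q1 head=1 tape=11[1]11110   (q1,1)→(q3,.,right)
state=q3 head=2 tape=11.[1]1110
Cell 6 holds 0 when M halts.

0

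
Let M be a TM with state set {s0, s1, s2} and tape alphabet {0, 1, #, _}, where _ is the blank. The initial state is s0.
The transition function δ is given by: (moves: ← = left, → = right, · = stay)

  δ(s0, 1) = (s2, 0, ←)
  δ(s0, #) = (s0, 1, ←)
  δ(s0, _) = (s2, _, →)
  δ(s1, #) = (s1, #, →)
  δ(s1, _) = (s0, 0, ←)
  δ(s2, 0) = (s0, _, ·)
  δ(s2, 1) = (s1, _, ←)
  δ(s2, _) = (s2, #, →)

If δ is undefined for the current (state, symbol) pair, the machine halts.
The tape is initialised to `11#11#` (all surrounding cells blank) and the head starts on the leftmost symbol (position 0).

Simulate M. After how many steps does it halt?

17

state=s0 head=0 tape=___[1]1#11#   (s0,1)→(s2,0,←)
state=s2 head=-1 tape=__[_]01#11#   (s2,_)→(s2,#,→)
state=s2 head=0 tape=__#[0]1#11#   (s2,0)→(s0,_,·)
state=s0 head=0 tape=__#[_]1#11#   (s0,_)→(s2,_,→)
state=s2 head=1 tape=__#_[1]#11#   (s2,1)→(s1,_,←)
state=s1 head=0 tape=__#[_]_#11#   (s1,_)→(s0,0,←)
state=s0 head=-1 tape=__[#]0_#11#   (s0,#)→(s0,1,←)
state=s0 head=-2 tape=_[_]10_#11#   (s0,_)→(s2,_,→)
state=s2 head=-1 tape=__[1]0_#11#   (s2,1)→(s1,_,←)
state=s1 head=-2 tape=_[_]_0_#11#   (s1,_)→(s0,0,←)
state=s0 head=-3 tape=[_]0_0_#11#   (s0,_)→(s2,_,→)
state=s2 head=-2 tape=_[0]_0_#11#   (s2,0)→(s0,_,·)
state=s0 head=-2 tape=_[_]_0_#11#   (s0,_)→(s2,_,→)
state=s2 head=-1 tape=__[_]0_#11#   (s2,_)→(s2,#,→)
state=s2 head=0 tape=__#[0]_#11#   (s2,0)→(s0,_,·)
state=s0 head=0 tape=__#[_]_#11#   (s0,_)→(s2,_,→)
state=s2 head=1 tape=__#_[_]#11#   (s2,_)→(s2,#,→)
state=s2 head=2 tape=__#_#[#]11#
M halts after 17 transitions.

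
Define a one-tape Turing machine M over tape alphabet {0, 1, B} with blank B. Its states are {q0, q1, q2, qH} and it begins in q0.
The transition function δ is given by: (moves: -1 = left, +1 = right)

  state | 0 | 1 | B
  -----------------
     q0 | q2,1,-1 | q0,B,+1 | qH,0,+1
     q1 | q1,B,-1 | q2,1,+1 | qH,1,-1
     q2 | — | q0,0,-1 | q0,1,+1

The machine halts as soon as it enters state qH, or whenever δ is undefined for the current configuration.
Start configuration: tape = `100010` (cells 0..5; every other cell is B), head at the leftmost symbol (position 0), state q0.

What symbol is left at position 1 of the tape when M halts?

1

q0 | [1]00010BB   read 1 → write B, move +1, go to q0
q0 | B[0]0010BB   read 0 → write 1, move -1, go to q2
q2 | [B]10010BB   read B → write 1, move +1, go to q0
q0 | 1[1]0010BB   read 1 → write B, move +1, go to q0
q0 | 1B[0]010BB   read 0 → write 1, move -1, go to q2
q2 | 1[B]1010BB   read B → write 1, move +1, go to q0
q0 | 11[1]010BB   read 1 → write B, move +1, go to q0
q0 | 11B[0]10BB   read 0 → write 1, move -1, go to q2
q2 | 11[B]110BB   read B → write 1, move +1, go to q0
q0 | 111[1]10BB   read 1 → write B, move +1, go to q0
q0 | 111B[1]0BB   read 1 → write B, move +1, go to q0
q0 | 111BB[0]BB   read 0 → write 1, move -1, go to q2
q2 | 111B[B]1BB   read B → write 1, move +1, go to q0
q0 | 111B1[1]BB   read 1 → write B, move +1, go to q0
q0 | 111B1B[B]B   read B → write 0, move +1, go to qH
qH | 111B1B0[B]
Cell 1 holds 1 when M halts.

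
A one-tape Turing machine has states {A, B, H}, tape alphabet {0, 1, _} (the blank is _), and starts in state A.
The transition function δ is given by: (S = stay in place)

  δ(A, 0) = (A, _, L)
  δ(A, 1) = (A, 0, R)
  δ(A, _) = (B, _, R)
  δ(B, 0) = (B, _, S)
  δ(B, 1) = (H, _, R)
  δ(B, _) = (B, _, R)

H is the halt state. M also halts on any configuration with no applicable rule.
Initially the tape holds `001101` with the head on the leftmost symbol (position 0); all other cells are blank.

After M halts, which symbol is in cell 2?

_

A | _[0]01101   read 0 → write _, move L, go to A
A | [_]_01101   read _ → write _, move R, go to B
B | _[_]01101   read _ → write _, move R, go to B
B | __[0]1101   read 0 → write _, move S, go to B
B | __[_]1101   read _ → write _, move R, go to B
B | ___[1]101   read 1 → write _, move R, go to H
H | ____[1]01
Cell 2 holds _ when M halts.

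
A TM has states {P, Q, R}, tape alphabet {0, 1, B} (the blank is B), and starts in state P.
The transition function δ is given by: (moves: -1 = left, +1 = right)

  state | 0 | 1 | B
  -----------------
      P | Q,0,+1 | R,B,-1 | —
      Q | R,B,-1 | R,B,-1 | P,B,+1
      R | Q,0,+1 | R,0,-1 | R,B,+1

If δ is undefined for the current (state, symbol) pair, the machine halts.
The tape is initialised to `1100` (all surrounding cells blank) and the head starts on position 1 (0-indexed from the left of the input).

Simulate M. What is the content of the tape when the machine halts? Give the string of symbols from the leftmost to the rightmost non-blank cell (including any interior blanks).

P | B1[1]00B   read 1 → write B, move -1, go to R
R | B[1]B00B   read 1 → write 0, move -1, go to R
R | [B]0B00B   read B → write B, move +1, go to R
R | B[0]B00B   read 0 → write 0, move +1, go to Q
Q | B0[B]00B   read B → write B, move +1, go to P
P | B0B[0]0B   read 0 → write 0, move +1, go to Q
Q | B0B0[0]B   read 0 → write B, move -1, go to R
R | B0B[0]BB   read 0 → write 0, move +1, go to Q
Q | B0B0[B]B   read B → write B, move +1, go to P
P | B0B0B[B]
The non-blank tape span at halt is 0B0.

0B0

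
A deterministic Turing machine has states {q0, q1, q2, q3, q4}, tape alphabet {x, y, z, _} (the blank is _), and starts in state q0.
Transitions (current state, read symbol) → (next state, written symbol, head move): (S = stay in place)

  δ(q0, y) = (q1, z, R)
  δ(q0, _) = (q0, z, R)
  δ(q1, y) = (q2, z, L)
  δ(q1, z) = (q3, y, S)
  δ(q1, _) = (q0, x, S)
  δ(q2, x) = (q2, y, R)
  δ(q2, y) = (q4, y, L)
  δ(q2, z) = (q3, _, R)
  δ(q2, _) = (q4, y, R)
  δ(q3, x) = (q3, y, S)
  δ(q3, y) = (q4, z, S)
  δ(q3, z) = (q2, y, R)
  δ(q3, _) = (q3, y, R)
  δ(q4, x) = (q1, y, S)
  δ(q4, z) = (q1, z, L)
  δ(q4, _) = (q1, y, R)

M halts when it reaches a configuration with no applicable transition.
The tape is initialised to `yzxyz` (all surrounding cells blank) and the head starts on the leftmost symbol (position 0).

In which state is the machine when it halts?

state=q0 head=0 tape=_[y]zxyz   (q0,y)→(q1,z,R)
state=q1 head=1 tape=_z[z]xyz   (q1,z)→(q3,y,S)
state=q3 head=1 tape=_z[y]xyz   (q3,y)→(q4,z,S)
state=q4 head=1 tape=_z[z]xyz   (q4,z)→(q1,z,L)
state=q1 head=0 tape=_[z]zxyz   (q1,z)→(q3,y,S)
state=q3 head=0 tape=_[y]zxyz   (q3,y)→(q4,z,S)
state=q4 head=0 tape=_[z]zxyz   (q4,z)→(q1,z,L)
state=q1 head=-1 tape=[_]zzxyz   (q1,_)→(q0,x,S)
state=q0 head=-1 tape=[x]zzxyz
No transition is defined for (q0, x); M halts in state q0.

q0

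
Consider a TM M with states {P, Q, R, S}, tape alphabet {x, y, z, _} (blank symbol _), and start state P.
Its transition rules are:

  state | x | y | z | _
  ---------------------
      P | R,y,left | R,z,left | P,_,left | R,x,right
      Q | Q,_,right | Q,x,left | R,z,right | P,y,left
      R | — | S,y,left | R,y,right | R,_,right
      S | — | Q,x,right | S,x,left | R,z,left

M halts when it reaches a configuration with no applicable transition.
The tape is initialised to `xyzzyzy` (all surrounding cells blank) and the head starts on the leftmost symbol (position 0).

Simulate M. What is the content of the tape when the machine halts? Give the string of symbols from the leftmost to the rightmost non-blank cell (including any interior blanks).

P | __[x]yzzyzy   read x → write y, move left, go to R
R | _[_]yyzzyzy   read _ → write _, move right, go to R
R | __[y]yzzyzy   read y → write y, move left, go to S
S | _[_]yyzzyzy   read _ → write z, move left, go to R
R | [_]zyyzzyzy   read _ → write _, move right, go to R
R | _[z]yyzzyzy   read z → write y, move right, go to R
R | _y[y]yzzyzy   read y → write y, move left, go to S
S | _[y]yyzzyzy   read y → write x, move right, go to Q
Q | _x[y]yzzyzy   read y → write x, move left, go to Q
Q | _[x]xyzzyzy   read x → write _, move right, go to Q
Q | __[x]yzzyzy   read x → write _, move right, go to Q
Q | ___[y]zzyzy   read y → write x, move left, go to Q
Q | __[_]xzzyzy   read _ → write y, move left, go to P
P | _[_]yxzzyzy   read _ → write x, move right, go to R
R | _x[y]xzzyzy   read y → write y, move left, go to S
S | _[x]yxzzyzy
The non-blank tape span at halt is xyxzzyzy.

xyxzzyzy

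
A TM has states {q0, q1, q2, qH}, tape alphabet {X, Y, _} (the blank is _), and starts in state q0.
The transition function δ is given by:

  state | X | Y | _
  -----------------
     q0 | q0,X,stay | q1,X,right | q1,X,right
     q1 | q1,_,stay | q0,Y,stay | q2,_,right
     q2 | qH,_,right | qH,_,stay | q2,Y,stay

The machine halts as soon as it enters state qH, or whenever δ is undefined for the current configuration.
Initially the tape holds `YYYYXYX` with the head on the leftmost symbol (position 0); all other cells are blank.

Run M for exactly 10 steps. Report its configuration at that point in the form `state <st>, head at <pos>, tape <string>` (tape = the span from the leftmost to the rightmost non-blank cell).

state qH, head at 5, tape XXXX__X

q0 | [Y]YYYXYX   read Y → write X, move right, go to q1
q1 | X[Y]YYXYX   read Y → write Y, move stay, go to q0
q0 | X[Y]YYXYX   read Y → write X, move right, go to q1
q1 | XX[Y]YXYX   read Y → write Y, move stay, go to q0
q0 | XX[Y]YXYX   read Y → write X, move right, go to q1
q1 | XXX[Y]XYX   read Y → write Y, move stay, go to q0
q0 | XXX[Y]XYX   read Y → write X, move right, go to q1
q1 | XXXX[X]YX   read X → write _, move stay, go to q1
q1 | XXXX[_]YX   read _ → write _, move right, go to q2
q2 | XXXX_[Y]X   read Y → write _, move stay, go to qH
qH | XXXX_[_]X
After 10 steps: state qH, head at 5, tape XXXX__X.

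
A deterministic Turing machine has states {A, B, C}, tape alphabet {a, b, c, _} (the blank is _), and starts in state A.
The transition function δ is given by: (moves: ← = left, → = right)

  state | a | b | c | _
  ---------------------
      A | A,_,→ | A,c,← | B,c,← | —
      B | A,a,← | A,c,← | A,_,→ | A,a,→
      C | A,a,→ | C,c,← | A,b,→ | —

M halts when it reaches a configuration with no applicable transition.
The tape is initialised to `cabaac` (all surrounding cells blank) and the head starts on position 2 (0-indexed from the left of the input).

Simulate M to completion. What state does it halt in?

A

state=A head=2 tape=__ca[b]aac   (A,b)→(A,c,←)
state=A head=1 tape=__c[a]caac   (A,a)→(A,_,→)
state=A head=2 tape=__c_[c]aac   (A,c)→(B,c,←)
state=B head=1 tape=__c[_]caac   (B,_)→(A,a,→)
state=A head=2 tape=__ca[c]aac   (A,c)→(B,c,←)
state=B head=1 tape=__c[a]caac   (B,a)→(A,a,←)
state=A head=0 tape=__[c]acaac   (A,c)→(B,c,←)
state=B head=-1 tape=_[_]cacaac   (B,_)→(A,a,→)
state=A head=0 tape=_a[c]acaac   (A,c)→(B,c,←)
state=B head=-1 tape=_[a]cacaac   (B,a)→(A,a,←)
state=A head=-2 tape=[_]acacaac
No transition is defined for (A, _); M halts in state A.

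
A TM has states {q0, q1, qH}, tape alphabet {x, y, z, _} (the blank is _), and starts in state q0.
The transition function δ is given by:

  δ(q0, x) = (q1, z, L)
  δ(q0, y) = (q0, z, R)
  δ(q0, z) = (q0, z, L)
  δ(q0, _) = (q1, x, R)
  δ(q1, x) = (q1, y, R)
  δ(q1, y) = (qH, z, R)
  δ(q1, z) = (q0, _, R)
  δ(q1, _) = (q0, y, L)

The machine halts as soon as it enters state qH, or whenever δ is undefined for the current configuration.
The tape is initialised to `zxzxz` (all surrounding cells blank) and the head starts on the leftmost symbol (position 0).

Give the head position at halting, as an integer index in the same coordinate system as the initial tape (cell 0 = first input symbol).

-1

q0 | ___[z]xzxz   read z → write z, move L, go to q0
q0 | __[_]zxzxz   read _ → write x, move R, go to q1
q1 | __x[z]xzxz   read z → write _, move R, go to q0
q0 | __x_[x]zxz   read x → write z, move L, go to q1
q1 | __x[_]zzxz   read _ → write y, move L, go to q0
q0 | __[x]yzzxz   read x → write z, move L, go to q1
q1 | _[_]zyzzxz   read _ → write y, move L, go to q0
q0 | [_]yzyzzxz   read _ → write x, move R, go to q1
q1 | x[y]zyzzxz   read y → write z, move R, go to qH
qH | xz[z]yzzxz
At halt the head is at cell -1.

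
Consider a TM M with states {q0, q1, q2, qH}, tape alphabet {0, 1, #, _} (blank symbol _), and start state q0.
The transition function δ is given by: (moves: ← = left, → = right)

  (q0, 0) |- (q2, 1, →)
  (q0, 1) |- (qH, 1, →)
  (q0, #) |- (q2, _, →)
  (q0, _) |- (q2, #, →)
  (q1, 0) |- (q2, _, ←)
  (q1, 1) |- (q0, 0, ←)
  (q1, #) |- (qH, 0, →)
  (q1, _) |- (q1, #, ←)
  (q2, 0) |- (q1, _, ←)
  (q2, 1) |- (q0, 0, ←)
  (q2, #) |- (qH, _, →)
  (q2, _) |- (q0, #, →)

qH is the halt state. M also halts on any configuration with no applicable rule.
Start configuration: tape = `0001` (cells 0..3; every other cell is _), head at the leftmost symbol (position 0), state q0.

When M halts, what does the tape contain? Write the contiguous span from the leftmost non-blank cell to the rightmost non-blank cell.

q0 | _[0]001   read 0 → write 1, move →, go to q2
q2 | _1[0]01   read 0 → write _, move ←, go to q1
q1 | _[1]_01   read 1 → write 0, move ←, go to q0
q0 | [_]0_01   read _ → write #, move →, go to q2
q2 | #[0]_01   read 0 → write _, move ←, go to q1
q1 | [#]__01   read # → write 0, move →, go to qH
qH | 0[_]_01
The non-blank tape span at halt is 0__01.

0__01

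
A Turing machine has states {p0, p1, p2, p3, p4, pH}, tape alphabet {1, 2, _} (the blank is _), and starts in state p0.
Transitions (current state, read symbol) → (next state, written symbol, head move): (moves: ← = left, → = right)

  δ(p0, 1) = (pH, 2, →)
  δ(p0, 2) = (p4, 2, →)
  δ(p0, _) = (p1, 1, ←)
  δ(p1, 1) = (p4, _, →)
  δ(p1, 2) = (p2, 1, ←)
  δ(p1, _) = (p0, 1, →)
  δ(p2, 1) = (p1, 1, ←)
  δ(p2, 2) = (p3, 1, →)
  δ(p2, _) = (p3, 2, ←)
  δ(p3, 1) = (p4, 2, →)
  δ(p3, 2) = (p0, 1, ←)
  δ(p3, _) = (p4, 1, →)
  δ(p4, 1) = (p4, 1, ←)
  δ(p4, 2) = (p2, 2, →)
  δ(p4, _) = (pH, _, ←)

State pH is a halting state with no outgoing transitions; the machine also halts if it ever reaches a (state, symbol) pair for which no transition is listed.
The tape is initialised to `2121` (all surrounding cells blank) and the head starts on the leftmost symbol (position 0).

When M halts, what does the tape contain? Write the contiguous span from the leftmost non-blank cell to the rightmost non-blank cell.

p0 | ___[2]121   read 2 → write 2, move →, go to p4
p4 | ___2[1]21   read 1 → write 1, move ←, go to p4
p4 | ___[2]121   read 2 → write 2, move →, go to p2
p2 | ___2[1]21   read 1 → write 1, move ←, go to p1
p1 | ___[2]121   read 2 → write 1, move ←, go to p2
p2 | __[_]1121   read _ → write 2, move ←, go to p3
p3 | _[_]21121   read _ → write 1, move →, go to p4
p4 | _1[2]1121   read 2 → write 2, move →, go to p2
p2 | _12[1]121   read 1 → write 1, move ←, go to p1
p1 | _1[2]1121   read 2 → write 1, move ←, go to p2
p2 | _[1]11121   read 1 → write 1, move ←, go to p1
p1 | [_]111121   read _ → write 1, move →, go to p0
p0 | 1[1]11121   read 1 → write 2, move →, go to pH
pH | 12[1]1121
The non-blank tape span at halt is 1211121.

1211121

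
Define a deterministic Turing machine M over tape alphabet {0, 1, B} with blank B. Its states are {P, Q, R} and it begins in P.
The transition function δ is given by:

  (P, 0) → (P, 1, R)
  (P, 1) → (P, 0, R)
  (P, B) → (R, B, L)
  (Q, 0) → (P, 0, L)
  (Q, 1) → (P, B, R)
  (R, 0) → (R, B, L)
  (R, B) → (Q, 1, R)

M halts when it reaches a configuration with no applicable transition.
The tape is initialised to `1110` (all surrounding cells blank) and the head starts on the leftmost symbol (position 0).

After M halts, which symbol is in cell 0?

P | [1]110B   read 1 → write 0, move R, go to P
P | 0[1]10B   read 1 → write 0, move R, go to P
P | 00[1]0B   read 1 → write 0, move R, go to P
P | 000[0]B   read 0 → write 1, move R, go to P
P | 0001[B]   read B → write B, move L, go to R
R | 000[1]B
Cell 0 holds 0 when M halts.

0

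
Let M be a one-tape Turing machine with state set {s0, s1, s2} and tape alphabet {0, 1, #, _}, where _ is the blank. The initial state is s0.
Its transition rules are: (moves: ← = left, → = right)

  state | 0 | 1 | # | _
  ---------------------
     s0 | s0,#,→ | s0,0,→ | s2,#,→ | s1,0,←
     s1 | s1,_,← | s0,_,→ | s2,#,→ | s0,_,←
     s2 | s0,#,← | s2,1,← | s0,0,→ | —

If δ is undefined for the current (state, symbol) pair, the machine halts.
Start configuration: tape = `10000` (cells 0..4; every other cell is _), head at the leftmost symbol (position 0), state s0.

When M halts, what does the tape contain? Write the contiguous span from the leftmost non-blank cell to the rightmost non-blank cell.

state=s0 head=0 tape=[1]0000__   (s0,1)→(s0,0,→)
state=s0 head=1 tape=0[0]000__   (s0,0)→(s0,#,→)
state=s0 head=2 tape=0#[0]00__   (s0,0)→(s0,#,→)
state=s0 head=3 tape=0##[0]0__   (s0,0)→(s0,#,→)
state=s0 head=4 tape=0###[0]__   (s0,0)→(s0,#,→)
state=s0 head=5 tape=0####[_]_   (s0,_)→(s1,0,←)
state=s1 head=4 tape=0###[#]0_   (s1,#)→(s2,#,→)
state=s2 head=5 tape=0####[0]_   (s2,0)→(s0,#,←)
state=s0 head=4 tape=0###[#]#_   (s0,#)→(s2,#,→)
state=s2 head=5 tape=0####[#]_   (s2,#)→(s0,0,→)
state=s0 head=6 tape=0####0[_]   (s0,_)→(s1,0,←)
state=s1 head=5 tape=0####[0]0   (s1,0)→(s1,_,←)
state=s1 head=4 tape=0###[#]_0   (s1,#)→(s2,#,→)
state=s2 head=5 tape=0####[_]0
The non-blank tape span at halt is 0####_0.

0####_0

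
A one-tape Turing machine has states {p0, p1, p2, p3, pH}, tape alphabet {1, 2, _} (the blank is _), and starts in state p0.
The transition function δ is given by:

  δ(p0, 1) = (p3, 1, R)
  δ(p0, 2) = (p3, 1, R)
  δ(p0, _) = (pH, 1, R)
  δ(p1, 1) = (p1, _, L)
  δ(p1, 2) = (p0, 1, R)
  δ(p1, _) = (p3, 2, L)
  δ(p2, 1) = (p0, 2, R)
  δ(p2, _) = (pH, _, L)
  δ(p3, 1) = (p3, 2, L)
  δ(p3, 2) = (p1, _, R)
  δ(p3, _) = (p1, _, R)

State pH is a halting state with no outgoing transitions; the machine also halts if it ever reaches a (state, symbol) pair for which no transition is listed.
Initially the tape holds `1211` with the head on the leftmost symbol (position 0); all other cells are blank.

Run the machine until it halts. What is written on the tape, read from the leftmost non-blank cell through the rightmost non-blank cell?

p0 | _[1]211__   read 1 → write 1, move R, go to p3
p3 | _1[2]11__   read 2 → write _, move R, go to p1
p1 | _1_[1]1__   read 1 → write _, move L, go to p1
p1 | _1[_]_1__   read _ → write 2, move L, go to p3
p3 | _[1]2_1__   read 1 → write 2, move L, go to p3
p3 | [_]22_1__   read _ → write _, move R, go to p1
p1 | _[2]2_1__   read 2 → write 1, move R, go to p0
p0 | _1[2]_1__   read 2 → write 1, move R, go to p3
p3 | _11[_]1__   read _ → write _, move R, go to p1
p1 | _11_[1]__   read 1 → write _, move L, go to p1
p1 | _11[_]___   read _ → write 2, move L, go to p3
p3 | _1[1]2___   read 1 → write 2, move L, go to p3
p3 | _[1]22___   read 1 → write 2, move L, go to p3
p3 | [_]222___   read _ → write _, move R, go to p1
p1 | _[2]22___   read 2 → write 1, move R, go to p0
p0 | _1[2]2___   read 2 → write 1, move R, go to p3
p3 | _11[2]___   read 2 → write _, move R, go to p1
p1 | _11_[_]__   read _ → write 2, move L, go to p3
p3 | _11[_]2__   read _ → write _, move R, go to p1
p1 | _11_[2]__   read 2 → write 1, move R, go to p0
p0 | _11_1[_]_   read _ → write 1, move R, go to pH
pH | _11_11[_]
The non-blank tape span at halt is 11_11.

11_11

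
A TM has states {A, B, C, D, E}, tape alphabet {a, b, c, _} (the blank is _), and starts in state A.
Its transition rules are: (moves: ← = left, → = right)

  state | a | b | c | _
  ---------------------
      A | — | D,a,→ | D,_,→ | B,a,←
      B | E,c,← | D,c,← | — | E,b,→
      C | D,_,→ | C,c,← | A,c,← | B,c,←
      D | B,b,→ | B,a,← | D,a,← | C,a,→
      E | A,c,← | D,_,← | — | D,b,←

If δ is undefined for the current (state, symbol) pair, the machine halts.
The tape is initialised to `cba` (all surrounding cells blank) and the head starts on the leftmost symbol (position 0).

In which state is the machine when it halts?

A

state=A head=0 tape=___[c]ba__   (A,c)→(D,_,→)
state=D head=1 tape=____[b]a__   (D,b)→(B,a,←)
state=B head=0 tape=___[_]aa__   (B,_)→(E,b,→)
state=E head=1 tape=___b[a]a__   (E,a)→(A,c,←)
state=A head=0 tape=___[b]ca__   (A,b)→(D,a,→)
state=D head=1 tape=___a[c]a__   (D,c)→(D,a,←)
state=D head=0 tape=___[a]aa__   (D,a)→(B,b,→)
state=B head=1 tape=___b[a]a__   (B,a)→(E,c,←)
state=E head=0 tape=___[b]ca__   (E,b)→(D,_,←)
state=D head=-1 tape=__[_]_ca__   (D,_)→(C,a,→)
state=C head=0 tape=__a[_]ca__   (C,_)→(B,c,←)
state=B head=-1 tape=__[a]cca__   (B,a)→(E,c,←)
state=E head=-2 tape=_[_]ccca__   (E,_)→(D,b,←)
state=D head=-3 tape=[_]bccca__   (D,_)→(C,a,→)
state=C head=-2 tape=a[b]ccca__   (C,b)→(C,c,←)
state=C head=-3 tape=[a]cccca__   (C,a)→(D,_,→)
state=D head=-2 tape=_[c]ccca__   (D,c)→(D,a,←)
state=D head=-3 tape=[_]accca__   (D,_)→(C,a,→)
state=C head=-2 tape=a[a]ccca__   (C,a)→(D,_,→)
state=D head=-1 tape=a_[c]cca__   (D,c)→(D,a,←)
state=D head=-2 tape=a[_]acca__   (D,_)→(C,a,→)
state=C head=-1 tape=aa[a]cca__   (C,a)→(D,_,→)
state=D head=0 tape=aa_[c]ca__   (D,c)→(D,a,←)
state=D head=-1 tape=aa[_]aca__   (D,_)→(C,a,→)
state=C head=0 tape=aaa[a]ca__   (C,a)→(D,_,→)
state=D head=1 tape=aaa_[c]a__   (D,c)→(D,a,←)
state=D head=0 tape=aaa[_]aa__   (D,_)→(C,a,→)
state=C head=1 tape=aaaa[a]a__   (C,a)→(D,_,→)
state=D head=2 tape=aaaa_[a]__   (D,a)→(B,b,→)
state=B head=3 tape=aaaa_b[_]_   (B,_)→(E,b,→)
state=E head=4 tape=aaaa_bb[_]   (E,_)→(D,b,←)
state=D head=3 tape=aaaa_b[b]b   (D,b)→(B,a,←)
state=B head=2 tape=aaaa_[b]ab   (B,b)→(D,c,←)
state=D head=1 tape=aaaa[_]cab   (D,_)→(C,a,→)
state=C head=2 tape=aaaaa[c]ab   (C,c)→(A,c,←)
state=A head=1 tape=aaaa[a]cab
No transition is defined for (A, a); M halts in state A.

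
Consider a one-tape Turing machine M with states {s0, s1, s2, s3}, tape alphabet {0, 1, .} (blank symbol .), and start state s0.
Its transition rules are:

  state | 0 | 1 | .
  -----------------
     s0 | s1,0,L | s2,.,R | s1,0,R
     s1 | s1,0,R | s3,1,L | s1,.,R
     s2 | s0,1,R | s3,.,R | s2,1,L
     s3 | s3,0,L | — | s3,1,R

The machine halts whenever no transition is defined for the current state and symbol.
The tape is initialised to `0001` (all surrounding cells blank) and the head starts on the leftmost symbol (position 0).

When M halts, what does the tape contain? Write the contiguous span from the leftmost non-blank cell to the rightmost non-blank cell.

state=s0 head=0 tape=.[0]001   (s0,0)→(s1,0,L)
state=s1 head=-1 tape=[.]0001   (s1,.)→(s1,.,R)
state=s1 head=0 tape=.[0]001   (s1,0)→(s1,0,R)
state=s1 head=1 tape=.0[0]01   (s1,0)→(s1,0,R)
state=s1 head=2 tape=.00[0]1   (s1,0)→(s1,0,R)
state=s1 head=3 tape=.000[1]   (s1,1)→(s3,1,L)
state=s3 head=2 tape=.00[0]1   (s3,0)→(s3,0,L)
state=s3 head=1 tape=.0[0]01   (s3,0)→(s3,0,L)
state=s3 head=0 tape=.[0]001   (s3,0)→(s3,0,L)
state=s3 head=-1 tape=[.]0001   (s3,.)→(s3,1,R)
state=s3 head=0 tape=1[0]001   (s3,0)→(s3,0,L)
state=s3 head=-1 tape=[1]0001
The non-blank tape span at halt is 10001.

10001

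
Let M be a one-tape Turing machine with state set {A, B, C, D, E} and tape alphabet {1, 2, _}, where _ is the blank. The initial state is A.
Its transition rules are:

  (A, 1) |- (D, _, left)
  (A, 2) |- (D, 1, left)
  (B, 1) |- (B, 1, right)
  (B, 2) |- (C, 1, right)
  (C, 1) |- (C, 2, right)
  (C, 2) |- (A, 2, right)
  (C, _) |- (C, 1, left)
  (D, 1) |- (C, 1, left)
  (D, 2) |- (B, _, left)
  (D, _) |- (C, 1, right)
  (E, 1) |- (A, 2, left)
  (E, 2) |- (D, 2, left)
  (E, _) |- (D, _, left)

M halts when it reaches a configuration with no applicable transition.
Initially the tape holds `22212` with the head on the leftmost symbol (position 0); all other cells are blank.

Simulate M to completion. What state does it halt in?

A | _[2]2212_   read 2 → write 1, move left, go to D
D | [_]12212_   read _ → write 1, move right, go to C
C | 1[1]2212_   read 1 → write 2, move right, go to C
C | 12[2]212_   read 2 → write 2, move right, go to A
A | 122[2]12_   read 2 → write 1, move left, go to D
D | 12[2]112_   read 2 → write _, move left, go to B
B | 1[2]_112_   read 2 → write 1, move right, go to C
C | 11[_]112_   read _ → write 1, move left, go to C
C | 1[1]1112_   read 1 → write 2, move right, go to C
C | 12[1]112_   read 1 → write 2, move right, go to C
C | 122[1]12_   read 1 → write 2, move right, go to C
C | 1222[1]2_   read 1 → write 2, move right, go to C
C | 12222[2]_   read 2 → write 2, move right, go to A
A | 122222[_]
No transition is defined for (A, _); M halts in state A.

A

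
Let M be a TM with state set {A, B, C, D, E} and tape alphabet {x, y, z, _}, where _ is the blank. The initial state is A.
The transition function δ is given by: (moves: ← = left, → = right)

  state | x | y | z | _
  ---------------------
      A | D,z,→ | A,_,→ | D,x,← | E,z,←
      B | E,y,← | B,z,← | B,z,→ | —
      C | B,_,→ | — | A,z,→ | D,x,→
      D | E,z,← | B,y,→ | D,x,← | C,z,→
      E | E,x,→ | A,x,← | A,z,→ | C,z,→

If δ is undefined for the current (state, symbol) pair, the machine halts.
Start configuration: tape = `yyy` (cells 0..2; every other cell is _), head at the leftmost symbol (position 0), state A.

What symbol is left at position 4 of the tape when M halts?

x

state=A head=0 tape=[y]yy__   (A,y)→(A,_,→)
state=A head=1 tape=_[y]y__   (A,y)→(A,_,→)
state=A head=2 tape=__[y]__   (A,y)→(A,_,→)
state=A head=3 tape=___[_]_   (A,_)→(E,z,←)
state=E head=2 tape=__[_]z_   (E,_)→(C,z,→)
state=C head=3 tape=__z[z]_   (C,z)→(A,z,→)
state=A head=4 tape=__zz[_]   (A,_)→(E,z,←)
state=E head=3 tape=__z[z]z   (E,z)→(A,z,→)
state=A head=4 tape=__zz[z]   (A,z)→(D,x,←)
state=D head=3 tape=__z[z]x   (D,z)→(D,x,←)
state=D head=2 tape=__[z]xx   (D,z)→(D,x,←)
state=D head=1 tape=_[_]xxx   (D,_)→(C,z,→)
state=C head=2 tape=_z[x]xx   (C,x)→(B,_,→)
state=B head=3 tape=_z_[x]x   (B,x)→(E,y,←)
state=E head=2 tape=_z[_]yx   (E,_)→(C,z,→)
state=C head=3 tape=_zz[y]x
Cell 4 holds x when M halts.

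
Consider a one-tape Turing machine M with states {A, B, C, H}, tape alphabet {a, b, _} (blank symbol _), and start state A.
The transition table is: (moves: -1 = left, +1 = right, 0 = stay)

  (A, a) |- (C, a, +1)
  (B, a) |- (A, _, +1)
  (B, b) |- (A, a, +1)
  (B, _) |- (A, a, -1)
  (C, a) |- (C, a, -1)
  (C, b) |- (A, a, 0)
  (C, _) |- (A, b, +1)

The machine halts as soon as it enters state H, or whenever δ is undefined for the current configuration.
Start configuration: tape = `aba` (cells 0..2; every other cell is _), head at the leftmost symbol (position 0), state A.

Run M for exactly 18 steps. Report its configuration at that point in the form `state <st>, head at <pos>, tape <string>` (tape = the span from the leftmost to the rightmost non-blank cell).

state C, head at -2, tape baaaa

A | __[a]ba   read a → write a, move +1, go to C
C | __a[b]a   read b → write a, move 0, go to A
A | __a[a]a   read a → write a, move +1, go to C
C | __aa[a]   read a → write a, move -1, go to C
C | __a[a]a   read a → write a, move -1, go to C
C | __[a]aa   read a → write a, move -1, go to C
C | _[_]aaa   read _ → write b, move +1, go to A
A | _b[a]aa   read a → write a, move +1, go to C
C | _ba[a]a   read a → write a, move -1, go to C
C | _b[a]aa   read a → write a, move -1, go to C
C | _[b]aaa   read b → write a, move 0, go to A
A | _[a]aaa   read a → write a, move +1, go to C
C | _a[a]aa   read a → write a, move -1, go to C
C | _[a]aaa   read a → write a, move -1, go to C
C | [_]aaaa   read _ → write b, move +1, go to A
A | b[a]aaa   read a → write a, move +1, go to C
C | ba[a]aa   read a → write a, move -1, go to C
C | b[a]aaa   read a → write a, move -1, go to C
C | [b]aaaa
After 18 steps: state C, head at -2, tape baaaa.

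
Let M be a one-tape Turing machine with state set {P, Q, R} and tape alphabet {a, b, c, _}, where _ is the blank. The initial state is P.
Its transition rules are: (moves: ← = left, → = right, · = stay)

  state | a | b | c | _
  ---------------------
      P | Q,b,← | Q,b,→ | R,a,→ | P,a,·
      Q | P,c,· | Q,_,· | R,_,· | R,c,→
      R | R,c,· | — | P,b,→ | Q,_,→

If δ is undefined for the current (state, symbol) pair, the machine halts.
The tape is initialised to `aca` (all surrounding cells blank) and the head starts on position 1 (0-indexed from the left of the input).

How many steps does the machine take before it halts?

7

state=P head=1 tape=a[c]a_   (P,c)→(R,a,→)
state=R head=2 tape=aa[a]_   (R,a)→(R,c,·)
state=R head=2 tape=aa[c]_   (R,c)→(P,b,→)
state=P head=3 tape=aab[_]   (P,_)→(P,a,·)
state=P head=3 tape=aab[a]   (P,a)→(Q,b,←)
state=Q head=2 tape=aa[b]b   (Q,b)→(Q,_,·)
state=Q head=2 tape=aa[_]b   (Q,_)→(R,c,→)
state=R head=3 tape=aac[b]
M halts after 7 transitions.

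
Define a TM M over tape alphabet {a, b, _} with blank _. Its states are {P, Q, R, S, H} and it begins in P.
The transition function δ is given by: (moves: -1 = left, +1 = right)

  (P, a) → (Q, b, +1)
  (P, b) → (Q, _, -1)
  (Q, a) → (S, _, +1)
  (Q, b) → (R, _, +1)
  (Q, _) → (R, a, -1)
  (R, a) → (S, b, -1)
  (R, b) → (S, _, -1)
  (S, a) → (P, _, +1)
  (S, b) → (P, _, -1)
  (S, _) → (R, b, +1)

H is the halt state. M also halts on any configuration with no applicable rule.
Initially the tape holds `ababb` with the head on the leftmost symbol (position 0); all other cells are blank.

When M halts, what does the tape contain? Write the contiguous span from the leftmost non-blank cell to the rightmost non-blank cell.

state=P head=0 tape=__[a]babb   (P,a)→(Q,b,+1)
state=Q head=1 tape=__b[b]abb   (Q,b)→(R,_,+1)
state=R head=2 tape=__b_[a]bb   (R,a)→(S,b,-1)
state=S head=1 tape=__b[_]bbb   (S,_)→(R,b,+1)
state=R head=2 tape=__bb[b]bb   (R,b)→(S,_,-1)
state=S head=1 tape=__b[b]_bb   (S,b)→(P,_,-1)
state=P head=0 tape=__[b]__bb   (P,b)→(Q,_,-1)
state=Q head=-1 tape=_[_]___bb   (Q,_)→(R,a,-1)
state=R head=-2 tape=[_]a___bb
The non-blank tape span at halt is a___bb.

a___bb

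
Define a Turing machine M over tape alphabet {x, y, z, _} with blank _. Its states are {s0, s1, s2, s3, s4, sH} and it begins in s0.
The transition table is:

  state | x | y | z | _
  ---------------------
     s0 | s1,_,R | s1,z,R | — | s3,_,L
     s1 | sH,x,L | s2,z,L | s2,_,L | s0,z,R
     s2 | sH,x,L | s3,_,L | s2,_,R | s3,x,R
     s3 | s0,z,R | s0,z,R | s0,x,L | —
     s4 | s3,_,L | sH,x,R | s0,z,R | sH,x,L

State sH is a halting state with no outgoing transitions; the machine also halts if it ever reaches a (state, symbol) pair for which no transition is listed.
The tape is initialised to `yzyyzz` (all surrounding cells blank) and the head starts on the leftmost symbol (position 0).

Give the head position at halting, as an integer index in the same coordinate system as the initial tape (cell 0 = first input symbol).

4

state=s0 head=0 tape=[y]zyyzz   (s0,y)→(s1,z,R)
state=s1 head=1 tape=z[z]yyzz   (s1,z)→(s2,_,L)
state=s2 head=0 tape=[z]_yyzz   (s2,z)→(s2,_,R)
state=s2 head=1 tape=_[_]yyzz   (s2,_)→(s3,x,R)
state=s3 head=2 tape=_x[y]yzz   (s3,y)→(s0,z,R)
state=s0 head=3 tape=_xz[y]zz   (s0,y)→(s1,z,R)
state=s1 head=4 tape=_xzz[z]z   (s1,z)→(s2,_,L)
state=s2 head=3 tape=_xz[z]_z   (s2,z)→(s2,_,R)
state=s2 head=4 tape=_xz_[_]z   (s2,_)→(s3,x,R)
state=s3 head=5 tape=_xz_x[z]   (s3,z)→(s0,x,L)
state=s0 head=4 tape=_xz_[x]x   (s0,x)→(s1,_,R)
state=s1 head=5 tape=_xz__[x]   (s1,x)→(sH,x,L)
state=sH head=4 tape=_xz_[_]x
At halt the head is at cell 4.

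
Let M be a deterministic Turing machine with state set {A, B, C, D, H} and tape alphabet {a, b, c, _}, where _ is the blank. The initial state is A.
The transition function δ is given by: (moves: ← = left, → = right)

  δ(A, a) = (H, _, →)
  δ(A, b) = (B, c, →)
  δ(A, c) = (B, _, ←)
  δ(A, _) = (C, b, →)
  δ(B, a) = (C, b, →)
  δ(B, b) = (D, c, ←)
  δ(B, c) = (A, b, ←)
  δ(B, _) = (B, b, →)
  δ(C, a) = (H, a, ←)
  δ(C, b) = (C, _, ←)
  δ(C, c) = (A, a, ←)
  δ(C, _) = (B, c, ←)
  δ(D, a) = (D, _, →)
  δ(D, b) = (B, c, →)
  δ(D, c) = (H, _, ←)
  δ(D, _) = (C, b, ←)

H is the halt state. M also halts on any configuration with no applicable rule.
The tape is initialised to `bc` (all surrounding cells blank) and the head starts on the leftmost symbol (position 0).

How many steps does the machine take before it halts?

17

A | _____[b]c   read b → write c, move →, go to B
B | _____c[c]   read c → write b, move ←, go to A
A | _____[c]b   read c → write _, move ←, go to B
B | ____[_]_b   read _ → write b, move →, go to B
B | ____b[_]b   read _ → write b, move →, go to B
B | ____bb[b]   read b → write c, move ←, go to D
D | ____b[b]c   read b → write c, move →, go to B
B | ____bc[c]   read c → write b, move ←, go to A
A | ____b[c]b   read c → write _, move ←, go to B
B | ____[b]_b   read b → write c, move ←, go to D
D | ___[_]c_b   read _ → write b, move ←, go to C
C | __[_]bc_b   read _ → write c, move ←, go to B
B | _[_]cbc_b   read _ → write b, move →, go to B
B | _b[c]bc_b   read c → write b, move ←, go to A
A | _[b]bbc_b   read b → write c, move →, go to B
B | _c[b]bc_b   read b → write c, move ←, go to D
D | _[c]cbc_b   read c → write _, move ←, go to H
H | [_]_cbc_b
M halts after 17 transitions.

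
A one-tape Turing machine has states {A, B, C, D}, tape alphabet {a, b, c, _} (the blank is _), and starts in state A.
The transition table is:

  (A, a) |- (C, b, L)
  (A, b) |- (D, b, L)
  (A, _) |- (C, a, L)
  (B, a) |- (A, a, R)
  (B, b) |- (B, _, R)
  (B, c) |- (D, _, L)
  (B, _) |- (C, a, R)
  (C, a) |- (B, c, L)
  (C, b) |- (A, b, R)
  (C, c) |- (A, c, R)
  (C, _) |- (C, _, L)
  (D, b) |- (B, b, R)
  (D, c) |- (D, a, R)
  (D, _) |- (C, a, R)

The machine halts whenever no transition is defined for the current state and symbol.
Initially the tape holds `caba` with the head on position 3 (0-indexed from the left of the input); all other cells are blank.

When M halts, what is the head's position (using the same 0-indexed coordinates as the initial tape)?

A | cab[a]____   read a → write b, move L, go to C
C | ca[b]b____   read b → write b, move R, go to A
A | cab[b]____   read b → write b, move L, go to D
D | ca[b]b____   read b → write b, move R, go to B
B | cab[b]____   read b → write _, move R, go to B
B | cab_[_]___   read _ → write a, move R, go to C
C | cab_a[_]__   read _ → write _, move L, go to C
C | cab_[a]___   read a → write c, move L, go to B
B | cab[_]c___   read _ → write a, move R, go to C
C | caba[c]___   read c → write c, move R, go to A
A | cabac[_]__   read _ → write a, move L, go to C
C | caba[c]a__   read c → write c, move R, go to A
A | cabac[a]__   read a → write b, move L, go to C
C | caba[c]b__   read c → write c, move R, go to A
A | cabac[b]__   read b → write b, move L, go to D
D | caba[c]b__   read c → write a, move R, go to D
D | cabaa[b]__   read b → write b, move R, go to B
B | cabaab[_]_   read _ → write a, move R, go to C
C | cabaaba[_]   read _ → write _, move L, go to C
C | cabaab[a]_   read a → write c, move L, go to B
B | cabaa[b]c_   read b → write _, move R, go to B
B | cabaa_[c]_   read c → write _, move L, go to D
D | cabaa[_]__   read _ → write a, move R, go to C
C | cabaaa[_]_   read _ → write _, move L, go to C
C | cabaa[a]__   read a → write c, move L, go to B
B | caba[a]c__   read a → write a, move R, go to A
A | cabaa[c]__
At halt the head is at cell 5.

5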